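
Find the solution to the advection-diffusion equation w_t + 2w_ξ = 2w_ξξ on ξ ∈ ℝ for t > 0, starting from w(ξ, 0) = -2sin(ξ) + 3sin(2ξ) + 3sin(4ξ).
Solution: Change to a moving frame: let η = ξ - 2t, σ = t and write w(ξ,t) = u(η,σ).
By the chain rule w_t = u_σ - 2u_η, w_ξ = u_η, w_ξξ = u_ηη.
Then w_t + 2w_ξ = u_σ: the advection term cancels and the PDE becomes the heat equation u_σ = 2u_ηη on η ∈ ℝ.
Initial data: u(η,0) = w(η,0) = -2sin(η) + 3sin(2η) + 3sin(4η).
On η ∈ ℝ each mode satisfies (sin(nη))″ = -n² sin(nη), so exp(-2n²σ) sin(nη) solves the heat equation; by superposition u(η,σ) = Σ c_n exp(-2n²σ) sin(nη).
Reading off the coefficients: c_1=-2, c_2=3, c_4=3, so u(η,σ) = -2exp(-2σ)sin(η) + 3exp(-8σ)sin(2η) + 3exp(-32σ)sin(4η).
Substituting back η = ξ - 2t, σ = t: w(ξ,t) = u(ξ - 2t, t).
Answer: w(ξ, t) = 2exp(-2t)sin(2t - ξ) - 3exp(-8t)sin(4t - 2ξ) - 3exp(-32t)sin(8t - 4ξ)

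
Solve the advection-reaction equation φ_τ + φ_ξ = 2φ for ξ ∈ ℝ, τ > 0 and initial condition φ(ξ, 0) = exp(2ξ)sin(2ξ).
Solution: Substitute φ = exp(2ξ)u.
Then φ_ξ = exp(2ξ)(u_ξ + 2u), φ_τ = exp(2ξ)u_τ; substituting and dividing by exp(2ξ), the lower-order terms cancel: u_τ + u_ξ = 0 (standard advection equation).
Data for u: u(ξ,0) = exp(-2ξ)φ(ξ,0) = sin(2ξ).
By characteristics (dξ/dτ = 1), u(ξ,τ) = f(ξ - τ) with f = u(·, 0).
So u(ξ,τ) = sin(2ξ - 2τ), and φ(ξ,τ) = exp(2ξ)u(ξ,τ).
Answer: φ(ξ, τ) = exp(2ξ)sin(2ξ - 2τ)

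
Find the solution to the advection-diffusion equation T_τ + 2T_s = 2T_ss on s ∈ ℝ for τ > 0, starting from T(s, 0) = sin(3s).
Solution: Change to a moving frame: let η = s - 2τ, σ = τ and write T(s,τ) = u(η,σ).
By the chain rule T_τ = u_σ - 2u_η, T_s = u_η, T_ss = u_ηη.
Then T_τ + 2T_s = u_σ: the advection term cancels and the PDE becomes the heat equation u_σ = 2u_ηη on η ∈ ℝ.
Initial data: u(η,0) = T(η,0) = sin(3η).
On η ∈ ℝ each mode satisfies (sin(nη))″ = -n² sin(nη), so exp(-2n²σ) sin(nη) solves the heat equation; by superposition u(η,σ) = Σ c_n exp(-2n²σ) sin(nη).
Reading off the coefficients: c_3=1, so u(η,σ) = exp(-18σ)sin(3η).
Substituting back η = s - 2τ, σ = τ: T(s,τ) = u(s - 2τ, τ).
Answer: T(s, τ) = exp(-18τ)sin(3s - 6τ)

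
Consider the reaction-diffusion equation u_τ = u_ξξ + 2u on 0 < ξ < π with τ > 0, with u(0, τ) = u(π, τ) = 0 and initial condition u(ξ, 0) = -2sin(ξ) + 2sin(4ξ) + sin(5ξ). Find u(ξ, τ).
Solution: Substitute u = exp(2τ)w.
Then u_τ = exp(2τ)(w_τ + 2w), u_ξξ = exp(2τ)w_ξξ; substituting and dividing by exp(2τ), the lower-order terms cancel: w_τ = w_ξξ (standard heat equation).
Data for w: w(ξ,0) = u(ξ,0) = -2sin(ξ) + 2sin(4ξ) + sin(5ξ). The boundary conditions carry over: w(0,τ) = w(π,τ) = 0.
Separating variables: w = Σ c_n exp(-n²τ) sin(nξ). From w(ξ,0) = -2sin(ξ) + 2sin(4ξ) + sin(5ξ): c_1=-2, c_4=2, c_5=1.
So w(ξ,τ) = -2exp(-τ)sin(ξ) + 2exp(-16τ)sin(4ξ) + exp(-25τ)sin(5ξ), and u(ξ,τ) = exp(2τ)w(ξ,τ).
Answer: u(ξ, τ) = -2exp(τ)sin(ξ) + 2exp(-14τ)sin(4ξ) + exp(-23τ)sin(5ξ)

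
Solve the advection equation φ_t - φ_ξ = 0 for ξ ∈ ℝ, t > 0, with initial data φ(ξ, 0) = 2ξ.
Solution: By characteristics (dξ/dt = -1), φ(ξ,t) = f(ξ + t) with f = φ(·, 0).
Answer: φ(ξ, t) = 2t + 2ξ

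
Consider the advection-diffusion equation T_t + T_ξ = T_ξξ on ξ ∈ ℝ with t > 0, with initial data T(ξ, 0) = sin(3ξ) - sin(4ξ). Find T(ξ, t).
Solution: Moving frame: η = ξ - t, σ = t, T = u(η,σ), so T_t = u_σ - u_η and T_ξξ = u_ηη.
Hence T_t + T_ξ = u_σ and the PDE becomes the heat equation u_σ = u_ηη on η ∈ ℝ.
Initial data: u(η,0) = T(η,0) = sin(3η) - sin(4η). Each mode sin(nη) decays as exp(-n²σ) on ℝ, so u(η,σ) = Σ c_n exp(-n²σ) sin(nη) with c_3=1, c_4=-1: u(η,σ) = exp(-9σ)sin(3η) - exp(-16σ)sin(4η).
Substituting back: T(ξ,t) = u(ξ - t, t).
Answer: T(ξ, t) = -exp(-9t)sin(3t - 3ξ) + exp(-16t)sin(4t - 4ξ)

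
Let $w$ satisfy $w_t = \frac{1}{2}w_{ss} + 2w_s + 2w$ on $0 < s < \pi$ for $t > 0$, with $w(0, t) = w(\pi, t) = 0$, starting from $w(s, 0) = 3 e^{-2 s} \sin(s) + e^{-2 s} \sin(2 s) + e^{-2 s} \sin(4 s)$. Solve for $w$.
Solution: Substitute $w = e^{-2s}u$, i.e. $u = e^{2s}w$.
By the product rule, $w_s = e^{-2s}(u_s - 2u)$, $w_{ss} = e^{-2s}(u_{ss} - 4u_s + 4u)$, $w_t = e^{-2s}u_t$.
Substituting into the PDE and dividing by $e^{-2s}$: $u_t = \frac{1}{2}(u_{ss} - 4u_s + 4u) + 2(u_s - 2u) + 2u$.
The lower-order terms cancel, leaving the standard heat equation $u_t = \frac{1}{2}u_{ss}$.
Initial data for $u$: $u(s,0) = e^{2s}w(s,0) = 3 \sin(s) + \sin(2 s) + \sin(4 s)$. The boundary conditions carry over: $u(0,t) = u(\pi,t) = 0$.
Solve for $u$:
  Using separation of variables $u = X(s)T(t)$:
  Eigenfunctions: $\sin(ns)$, $n = 1, 2, 3, \ldots$
  General solution: $u(s, t) = \sum c_n \sin(ns) e^{-n^2 t/2}$
  Matching $u(s,0) = 3 \sin(s) + \sin(2 s) + \sin(4 s)$ term by term: $c_1=3, c_2=1, c_4=1$.
Hence $u(s,t) = e^{-2 t} \sin(2 s) + e^{-8 t} \sin(4 s) + 3 e^{-t/2} \sin(s)$.
Transform back: $w(s,t) = e^{-2s}u(s,t)$.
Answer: $w(s, t) = e^{-2 s} e^{-2 t} \sin(2 s) + e^{-2 s} e^{-8 t} \sin(4 s) + 3 e^{-2 s} e^{-t/2} \sin(s)$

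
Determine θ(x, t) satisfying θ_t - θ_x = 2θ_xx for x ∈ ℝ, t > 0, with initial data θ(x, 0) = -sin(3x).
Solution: Change to a moving frame: let η = x + t, σ = t and write θ(x,t) = u(η,σ).
By the chain rule θ_t = u_σ + u_η, θ_x = u_η, θ_xx = u_ηη.
Then θ_t - θ_x = u_σ: the advection term cancels and the PDE becomes the heat equation u_σ = 2u_ηη on η ∈ ℝ.
Initial data: u(η,0) = θ(η,0) = -sin(3η).
On η ∈ ℝ each mode satisfies (sin(nη))″ = -n² sin(nη), so exp(-2n²σ) sin(nη) solves the heat equation; by superposition u(η,σ) = Σ c_n exp(-2n²σ) sin(nη).
Reading off the coefficients: c_3=-1, so u(η,σ) = -exp(-18σ)sin(3η).
Substituting back η = x + t, σ = t: θ(x,t) = u(x + t, t).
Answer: θ(x, t) = -exp(-18t)sin(3t + 3x)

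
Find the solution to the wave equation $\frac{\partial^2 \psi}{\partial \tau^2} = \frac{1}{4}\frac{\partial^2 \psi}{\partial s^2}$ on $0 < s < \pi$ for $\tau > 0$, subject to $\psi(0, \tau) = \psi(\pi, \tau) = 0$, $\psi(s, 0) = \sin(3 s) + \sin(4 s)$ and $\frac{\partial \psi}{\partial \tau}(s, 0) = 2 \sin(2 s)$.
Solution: Separating variables: $\psi = \sum [A_n \cos(\omega_n \tau) + B_n \sin(\omega_n \tau)] \sin(ns)$, $\omega_n = n/2$. From ICs ($B_n$ = velocity coefficient / $\omega_n$): $A_3=1, A_4=1, B_2=2$.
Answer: $\psi(s, \tau) = 2 \sin(\tau) \sin(2 s) + \sin(3 s) \cos(3 \tau/2) + \sin(4 s) \cos(2 \tau)$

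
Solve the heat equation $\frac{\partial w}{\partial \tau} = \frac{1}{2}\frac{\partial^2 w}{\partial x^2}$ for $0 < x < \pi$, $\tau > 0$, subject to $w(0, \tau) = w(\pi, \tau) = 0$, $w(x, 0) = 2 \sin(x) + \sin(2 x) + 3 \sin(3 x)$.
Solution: Separating variables: $w = \sum c_n e^{-n^2\tau/2} \sin(nx)$. From $w(x,0) = 2 \sin(x) + \sin(2 x) + 3 \sin(3 x)$: $c_1=2, c_2=1, c_3=3$.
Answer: $w(x, \tau) = e^{-2 \tau} \sin(2 x) + 2 e^{-\tau/2} \sin(x) + 3 e^{-9 \tau/2} \sin(3 x)$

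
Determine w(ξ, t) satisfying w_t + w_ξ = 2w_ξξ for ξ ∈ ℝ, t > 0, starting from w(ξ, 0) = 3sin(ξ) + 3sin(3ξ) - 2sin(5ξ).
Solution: Change to a moving frame: let η = ξ - t, σ = t and write w(ξ,t) = u(η,σ).
By the chain rule w_t = u_σ - u_η, w_ξ = u_η, w_ξξ = u_ηη.
Then w_t + w_ξ = u_σ: the advection term cancels and the PDE becomes the heat equation u_σ = 2u_ηη on η ∈ ℝ.
Initial data: u(η,0) = w(η,0) = 3sin(η) + 3sin(3η) - 2sin(5η).
On η ∈ ℝ each mode satisfies (sin(nη))″ = -n² sin(nη), so exp(-2n²σ) sin(nη) solves the heat equation; by superposition u(η,σ) = Σ c_n exp(-2n²σ) sin(nη).
Reading off the coefficients: c_1=3, c_3=3, c_5=-2, so u(η,σ) = 3exp(-2σ)sin(η) + 3exp(-18σ)sin(3η) - 2exp(-50σ)sin(5η).
Substituting back η = ξ - t, σ = t: w(ξ,t) = u(ξ - t, t).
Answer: w(ξ, t) = -3exp(-2t)sin(t - ξ) - 3exp(-18t)sin(3t - 3ξ) + 2exp(-50t)sin(5t - 5ξ)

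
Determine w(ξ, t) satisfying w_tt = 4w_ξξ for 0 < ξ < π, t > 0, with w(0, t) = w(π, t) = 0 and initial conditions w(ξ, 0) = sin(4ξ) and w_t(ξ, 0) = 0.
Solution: Separating variables: w = Σ [A_n cos(ω_n t) + B_n sin(ω_n t)] sin(nξ), ω_n = 2n. From ICs: A_4=1.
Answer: w(ξ, t) = sin(4ξ)cos(8t)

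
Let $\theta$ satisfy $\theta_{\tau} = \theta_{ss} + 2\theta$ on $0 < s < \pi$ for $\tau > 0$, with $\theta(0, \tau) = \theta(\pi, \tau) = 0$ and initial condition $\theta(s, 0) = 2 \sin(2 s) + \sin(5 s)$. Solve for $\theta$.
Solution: Substitute $\theta = e^{2\tau}u$.
Then $\theta_{\tau} = e^{2\tau}(u_{\tau} + 2u)$, $\theta_{ss} = e^{2\tau}u_{ss}$; substituting and dividing by $e^{2\tau}$, the lower-order terms cancel: $u_{\tau} = u_{ss}$ (standard heat equation).
Data for $u$: $u(s,0) = \theta(s,0) = 2 \sin(2 s) + \sin(5 s)$. The boundary conditions carry over: $u(0,\tau) = u(\pi,\tau) = 0$.
Separating variables: $u = \sum c_n e^{-n^2\tau} \sin(ns)$. From $u(s,0) = 2 \sin(2 s) + \sin(5 s)$: $c_2=2, c_5=1$.
So $u(s,\tau) = 2 e^{-4 \tau} \sin(2 s) + e^{-25 \tau} \sin(5 s)$, and $\theta(s,\tau) = e^{2\tau}u(s,\tau)$.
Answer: $\theta(s, \tau) = 2 e^{-2 \tau} \sin(2 s) + e^{-23 \tau} \sin(5 s)$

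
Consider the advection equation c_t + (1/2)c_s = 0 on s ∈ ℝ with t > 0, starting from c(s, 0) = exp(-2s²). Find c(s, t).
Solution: By characteristics (ds/dt = 1/2), c(s,t) = f(s - (1/2)t) with f = c(·, 0).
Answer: c(s, t) = exp(-2(s - t/2)²)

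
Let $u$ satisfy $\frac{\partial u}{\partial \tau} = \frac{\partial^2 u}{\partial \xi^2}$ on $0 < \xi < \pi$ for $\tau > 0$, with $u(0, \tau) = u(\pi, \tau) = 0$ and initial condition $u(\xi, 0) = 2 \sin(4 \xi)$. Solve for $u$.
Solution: Separating variables: $u = \sum c_n e^{-n^2\tau} \sin(n\xi)$. From $u(\xi,0) = 2 \sin(4 \xi)$: $c_4=2$.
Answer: $u(\xi, \tau) = 2 e^{-16 \tau} \sin(4 \xi)$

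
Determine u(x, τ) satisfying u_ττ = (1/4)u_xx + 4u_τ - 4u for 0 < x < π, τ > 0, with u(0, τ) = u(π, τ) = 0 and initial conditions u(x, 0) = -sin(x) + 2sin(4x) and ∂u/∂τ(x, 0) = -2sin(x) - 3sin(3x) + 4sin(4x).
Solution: Substitute u = exp(2τ)w.
Then u_τ = exp(2τ)(w_τ + 2w), u_ττ = exp(2τ)(w_ττ + 4w_τ + 4w), u_xx = exp(2τ)w_xx; substituting and dividing by exp(2τ), the lower-order terms cancel: w_ττ = (1/4)w_xx (standard wave equation).
Data for w: w(x,0) = u(x,0) = -sin(x) + 2sin(4x); w_τ(x,0) = u_τ(x,0) - 2u(x,0) = -3sin(3x). The boundary conditions carry over: w(0,τ) = w(π,τ) = 0.
Separating variables: w = Σ [A_n cos(ω_n τ) + B_n sin(ω_n τ)] sin(nx), ω_n = n/2. From ICs (B_n = velocity coefficient / ω_n): A_1=-1, A_4=2, B_3=-2.
So w(x,τ) = -sin(x)cos(τ/2) - 2sin(3x)sin(3τ/2) + 2sin(4x)cos(2τ), and u(x,τ) = exp(2τ)w(x,τ).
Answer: u(x, τ) = -exp(2τ)sin(x)cos(τ/2) - 2exp(2τ)sin(3x)sin(3τ/2) + 2exp(2τ)sin(4x)cos(2τ)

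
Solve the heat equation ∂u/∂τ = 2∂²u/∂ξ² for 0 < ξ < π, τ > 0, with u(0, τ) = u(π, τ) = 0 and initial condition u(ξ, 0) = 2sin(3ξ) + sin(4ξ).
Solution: Using separation of variables u = X(ξ)T(τ):
Eigenfunctions: sin(nξ), n = 1, 2, 3, ...
General solution: u(ξ, τ) = Σ c_n sin(nξ) exp(-2n² τ)
Matching u(ξ,0) = 2sin(3ξ) + sin(4ξ) term by term: c_3=2, c_4=1.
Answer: u(ξ, τ) = 2exp(-18τ)sin(3ξ) + exp(-32τ)sin(4ξ)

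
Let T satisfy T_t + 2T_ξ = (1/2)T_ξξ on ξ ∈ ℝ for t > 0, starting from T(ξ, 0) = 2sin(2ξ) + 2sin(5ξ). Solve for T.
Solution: Change to a moving frame: let η = ξ - 2t, σ = t and write T(ξ,t) = u(η,σ).
By the chain rule T_t = u_σ - 2u_η, T_ξ = u_η, T_ξξ = u_ηη.
Then T_t + 2T_ξ = u_σ: the advection term cancels and the PDE becomes the heat equation u_σ = (1/2)u_ηη on η ∈ ℝ.
Initial data: u(η,0) = T(η,0) = 2sin(2η) + 2sin(5η).
On η ∈ ℝ each mode satisfies (sin(nη))″ = -n² sin(nη), so exp(-n²σ/2) sin(nη) solves the heat equation; by superposition u(η,σ) = Σ c_n exp(-n²σ/2) sin(nη).
Reading off the coefficients: c_2=2, c_5=2, so u(η,σ) = 2exp(-2σ)sin(2η) + 2exp(-25σ/2)sin(5η).
Substituting back η = ξ - 2t, σ = t: T(ξ,t) = u(ξ - 2t, t).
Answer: T(ξ, t) = -2exp(-2t)sin(4t - 2ξ) - 2exp(-25t/2)sin(10t - 5ξ)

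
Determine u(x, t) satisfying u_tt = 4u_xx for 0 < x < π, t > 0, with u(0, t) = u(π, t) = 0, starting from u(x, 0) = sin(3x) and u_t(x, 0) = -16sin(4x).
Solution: Separating variables: u = Σ [A_n cos(ω_n t) + B_n sin(ω_n t)] sin(nx), ω_n = 2n. From ICs (B_n = velocity coefficient / ω_n): A_3=1, B_4=-2.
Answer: u(x, t) = -2sin(8t)sin(4x) + sin(3x)cos(6t)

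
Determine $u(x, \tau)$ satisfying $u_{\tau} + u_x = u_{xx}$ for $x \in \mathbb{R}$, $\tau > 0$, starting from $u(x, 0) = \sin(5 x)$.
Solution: Moving frame: $\eta = x - \tau$, $\sigma = \tau$, $u = w(\eta,\sigma)$, so $u_{\tau} = w_{\sigma} - w_{\eta}$ and $u_{xx} = w_{\eta\eta}$.
Hence $u_{\tau} + u_x = w_{\sigma}$ and the PDE becomes the heat equation $w_{\sigma} = w_{\eta\eta}$ on $\eta \in \mathbb{R}$.
Initial data: $w(\eta,0) = u(\eta,0) = \sin(5 \eta)$. Each mode $\sin(n\eta)$ decays as $e^{-n^2\sigma}$ on $\mathbb{R}$, so $w(\eta,\sigma) = \sum c_n e^{-n^2\sigma} \sin(n\eta)$ with $c_5=1$: $w(\eta,\sigma) = e^{-25 \sigma} \sin(5 \eta)$.
Substituting back: $u(x,\tau) = w(x - \tau, \tau)$.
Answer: $u(x, \tau) = - e^{-25 \tau} \sin(5 \tau - 5 x)$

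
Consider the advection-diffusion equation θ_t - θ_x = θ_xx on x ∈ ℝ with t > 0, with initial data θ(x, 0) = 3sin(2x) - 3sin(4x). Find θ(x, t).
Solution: Moving frame: η = x + t, σ = t, θ = u(η,σ), so θ_t = u_σ + u_η and θ_xx = u_ηη.
Hence θ_t - θ_x = u_σ and the PDE becomes the heat equation u_σ = u_ηη on η ∈ ℝ.
Initial data: u(η,0) = θ(η,0) = 3sin(2η) - 3sin(4η). Each mode sin(nη) decays as exp(-n²σ) on ℝ, so u(η,σ) = Σ c_n exp(-n²σ) sin(nη) with c_2=3, c_4=-3: u(η,σ) = 3exp(-4σ)sin(2η) - 3exp(-16σ)sin(4η).
Substituting back: θ(x,t) = u(x + t, t).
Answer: θ(x, t) = 3exp(-4t)sin(2t + 2x) - 3exp(-16t)sin(4t + 4x)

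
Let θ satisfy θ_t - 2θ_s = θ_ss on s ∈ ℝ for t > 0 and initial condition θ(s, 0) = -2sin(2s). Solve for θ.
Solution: Change to a moving frame: let η = s + 2t, σ = t and write θ(s,t) = u(η,σ).
By the chain rule θ_t = u_σ + 2u_η, θ_s = u_η, θ_ss = u_ηη.
Then θ_t - 2θ_s = u_σ: the advection term cancels and the PDE becomes the heat equation u_σ = u_ηη on η ∈ ℝ.
Initial data: u(η,0) = θ(η,0) = -2sin(2η).
On η ∈ ℝ each mode satisfies (sin(nη))″ = -n² sin(nη), so exp(-n²σ) sin(nη) solves the heat equation; by superposition u(η,σ) = Σ c_n exp(-n²σ) sin(nη).
Reading off the coefficients: c_2=-2, so u(η,σ) = -2exp(-4σ)sin(2η).
Substituting back η = s + 2t, σ = t: θ(s,t) = u(s + 2t, t).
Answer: θ(s, t) = -2exp(-4t)sin(2s + 4t)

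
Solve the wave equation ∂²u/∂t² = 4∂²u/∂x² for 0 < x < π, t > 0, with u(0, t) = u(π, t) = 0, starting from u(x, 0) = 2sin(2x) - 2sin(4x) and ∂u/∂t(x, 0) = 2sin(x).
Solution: Using separation of variables u = X(x)T(t):
Eigenfunctions: sin(nx), n = 1, 2, 3, ...
General solution: u(x, t) = Σ [A_n cos(2n t) + B_n sin(2n t)] sin(nx)
From u(x,0) = 2sin(2x) - 2sin(4x): A_2=2, A_4=-2. From u_t(x,0) = 2sin(x), using u_t(x,0) = Σ ω_n B_n sin(nx) with ω_n = 2n: B_1 = 2/2 = 1.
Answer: u(x, t) = sin(2t)sin(x) + 2sin(2x)cos(4t) - 2sin(4x)cos(8t)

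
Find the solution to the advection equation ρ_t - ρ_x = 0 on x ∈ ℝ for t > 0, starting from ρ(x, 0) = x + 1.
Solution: By method of characteristics (waves move left with speed 1):
Along characteristics x + t = const, ρ is constant, so ρ(x,t) = f(x + t) with f = ρ(·, 0).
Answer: ρ(x, t) = t + x + 1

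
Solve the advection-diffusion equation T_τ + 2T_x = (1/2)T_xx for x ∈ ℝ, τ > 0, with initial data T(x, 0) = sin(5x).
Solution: Change to a moving frame: let η = x - 2τ, σ = τ and write T(x,τ) = u(η,σ).
By the chain rule T_τ = u_σ - 2u_η, T_x = u_η, T_xx = u_ηη.
Then T_τ + 2T_x = u_σ: the advection term cancels and the PDE becomes the heat equation u_σ = (1/2)u_ηη on η ∈ ℝ.
Initial data: u(η,0) = T(η,0) = sin(5η).
On η ∈ ℝ each mode satisfies (sin(nη))″ = -n² sin(nη), so exp(-n²σ/2) sin(nη) solves the heat equation; by superposition u(η,σ) = Σ c_n exp(-n²σ/2) sin(nη).
Reading off the coefficients: c_5=1, so u(η,σ) = exp(-25σ/2)sin(5η).
Substituting back η = x - 2τ, σ = τ: T(x,τ) = u(x - 2τ, τ).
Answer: T(x, τ) = exp(-25τ/2)sin(5x - 10τ)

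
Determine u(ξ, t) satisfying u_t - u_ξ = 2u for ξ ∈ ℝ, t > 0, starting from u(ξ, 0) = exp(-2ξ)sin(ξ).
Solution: Substitute u = exp(-2ξ)w, i.e. w = exp(2ξ)u.
By the product rule, u_ξ = exp(-2ξ)(w_ξ - 2w), u_t = exp(-2ξ)w_t.
Substituting into the PDE and dividing by exp(-2ξ): w_t - (w_ξ - 2w) = 2w.
The lower-order terms cancel, leaving the standard advection equation w_t - w_ξ = 0.
Initial data for w: w(ξ,0) = exp(2ξ)u(ξ,0) = sin(ξ).
Solve for w:
  By method of characteristics (waves move left with speed 1):
  Along characteristics ξ + t = const, w is constant, so w(ξ,t) = f(ξ + t) with f = w(·, 0).
Hence w(ξ,t) = sin(t + ξ).
Transform back: u(ξ,t) = exp(-2ξ)w(ξ,t).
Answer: u(ξ, t) = exp(-2ξ)sin(t + ξ)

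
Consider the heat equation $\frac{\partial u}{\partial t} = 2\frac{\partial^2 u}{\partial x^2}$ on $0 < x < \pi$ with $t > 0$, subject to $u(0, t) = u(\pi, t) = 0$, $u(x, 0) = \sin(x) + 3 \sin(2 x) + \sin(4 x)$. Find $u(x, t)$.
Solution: Separating variables: $u = \sum c_n e^{-2n^2t} \sin(nx)$. From $u(x,0) = \sin(x) + 3 \sin(2 x) + \sin(4 x)$: $c_1=1, c_2=3, c_4=1$.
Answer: $u(x, t) = e^{-2 t} \sin(x) + 3 e^{-8 t} \sin(2 x) + e^{-32 t} \sin(4 x)$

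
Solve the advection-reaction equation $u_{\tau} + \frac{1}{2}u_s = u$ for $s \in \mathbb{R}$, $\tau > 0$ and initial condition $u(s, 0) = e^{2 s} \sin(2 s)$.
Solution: Substitute $u = e^{2s}w$.
Then $u_s = e^{2s}(w_s + 2w)$, $u_{\tau} = e^{2s}w_{\tau}$; substituting and dividing by $e^{2s}$, the lower-order terms cancel: $w_{\tau} + \frac{1}{2}w_s = 0$ (standard advection equation).
Data for $w$: $w(s,0) = e^{-2s}u(s,0) = \sin(2 s)$.
By characteristics ($ds/d\tau = 1/2$), $w(s,\tau) = f(s - \frac{1}{2}\tau)$ with $f = w( \cdot , 0)$.
So $w(s,\tau) = \sin(2 s - \tau)$, and $u(s,\tau) = e^{2s}w(s,\tau)$.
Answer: $u(s, \tau) = - e^{2 s} \sin(\tau - 2 s)$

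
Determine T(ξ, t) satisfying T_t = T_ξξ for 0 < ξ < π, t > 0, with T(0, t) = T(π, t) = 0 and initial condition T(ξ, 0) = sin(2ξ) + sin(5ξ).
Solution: Separating variables: T = Σ c_n exp(-n²t) sin(nξ). From T(ξ,0) = sin(2ξ) + sin(5ξ): c_2=1, c_5=1.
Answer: T(ξ, t) = exp(-4t)sin(2ξ) + exp(-25t)sin(5ξ)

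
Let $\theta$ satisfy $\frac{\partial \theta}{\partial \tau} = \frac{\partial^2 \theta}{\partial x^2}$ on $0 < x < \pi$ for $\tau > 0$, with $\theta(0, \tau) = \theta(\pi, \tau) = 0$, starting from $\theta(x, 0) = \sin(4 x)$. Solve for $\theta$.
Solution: Separating variables: $\theta = \sum c_n e^{-n^2\tau} \sin(nx)$. From $\theta(x,0) = \sin(4 x)$: $c_4=1$.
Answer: $\theta(x, \tau) = e^{-16 \tau} \sin(4 x)$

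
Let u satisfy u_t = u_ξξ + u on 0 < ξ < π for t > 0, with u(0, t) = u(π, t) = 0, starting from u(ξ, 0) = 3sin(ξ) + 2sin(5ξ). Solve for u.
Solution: Substitute u = exp(t)w, i.e. w = exp(-t)u.
By the product rule, u_t = exp(t)(w_t + w), u_ξξ = exp(t)w_ξξ.
Substituting into the PDE and dividing by exp(t): w_t + w = w_ξξ + w.
The lower-order terms cancel, leaving the standard heat equation w_t = w_ξξ.
Initial data for w: w(ξ,0) = u(ξ,0) = 3sin(ξ) + 2sin(5ξ). The boundary conditions carry over: w(0,t) = w(π,t) = 0.
Solve for w:
  Using separation of variables w = X(ξ)T(t):
  Eigenfunctions: sin(nξ), n = 1, 2, 3, ...
  General solution: w(ξ, t) = Σ c_n sin(nξ) exp(-n² t)
  Matching w(ξ,0) = 3sin(ξ) + 2sin(5ξ) term by term: c_1=3, c_5=2.
Hence w(ξ,t) = 3exp(-t)sin(ξ) + 2exp(-25t)sin(5ξ).
Transform back: u(ξ,t) = exp(t)w(ξ,t).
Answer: u(ξ, t) = 3sin(ξ) + 2exp(-24t)sin(5ξ)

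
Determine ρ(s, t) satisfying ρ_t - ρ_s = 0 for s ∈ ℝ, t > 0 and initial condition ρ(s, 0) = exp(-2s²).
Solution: By characteristics (ds/dt = -1), ρ(s,t) = f(s + t) with f = ρ(·, 0).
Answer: ρ(s, t) = exp(-2(s + t)²)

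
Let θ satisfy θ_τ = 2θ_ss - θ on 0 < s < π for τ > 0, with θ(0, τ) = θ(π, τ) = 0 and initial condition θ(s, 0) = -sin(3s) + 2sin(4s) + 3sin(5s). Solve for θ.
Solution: Substitute θ = exp(-τ)u, i.e. u = exp(τ)θ.
By the product rule, θ_τ = exp(-τ)(u_τ - u), θ_ss = exp(-τ)u_ss.
Substituting into the PDE and dividing by exp(-τ): u_τ - u = 2u_ss - u.
The lower-order terms cancel, leaving the standard heat equation u_τ = 2u_ss.
Initial data for u: u(s,0) = θ(s,0) = -sin(3s) + 2sin(4s) + 3sin(5s). The boundary conditions carry over: u(0,τ) = u(π,τ) = 0.
Solve for u:
  Using separation of variables u = X(s)G(τ):
  Eigenfunctions: sin(ns), n = 1, 2, 3, ...
  General solution: u(s, τ) = Σ c_n sin(ns) exp(-2n² τ)
  Matching u(s,0) = -sin(3s) + 2sin(4s) + 3sin(5s) term by term: c_3=-1, c_4=2, c_5=3.
Hence u(s,τ) = -exp(-18τ)sin(3s) + 2exp(-32τ)sin(4s) + 3exp(-50τ)sin(5s).
Transform back: θ(s,τ) = exp(-τ)u(s,τ).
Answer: θ(s, τ) = -exp(-19τ)sin(3s) + 2exp(-33τ)sin(4s) + 3exp(-51τ)sin(5s)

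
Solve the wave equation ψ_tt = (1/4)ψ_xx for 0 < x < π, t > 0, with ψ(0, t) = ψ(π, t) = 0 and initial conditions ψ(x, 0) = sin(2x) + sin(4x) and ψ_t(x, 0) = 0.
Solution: Using separation of variables ψ = X(x)T(t):
Eigenfunctions: sin(nx), n = 1, 2, 3, ...
General solution: ψ(x, t) = Σ [A_n cos(n t/2) + B_n sin(n t/2)] sin(nx)
From ψ(x,0) = sin(2x) + sin(4x): A_2=1, A_4=1. From ψ_t(x,0) = 0: all B_n = 0.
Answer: ψ(x, t) = sin(2x)cos(t) + sin(4x)cos(2t)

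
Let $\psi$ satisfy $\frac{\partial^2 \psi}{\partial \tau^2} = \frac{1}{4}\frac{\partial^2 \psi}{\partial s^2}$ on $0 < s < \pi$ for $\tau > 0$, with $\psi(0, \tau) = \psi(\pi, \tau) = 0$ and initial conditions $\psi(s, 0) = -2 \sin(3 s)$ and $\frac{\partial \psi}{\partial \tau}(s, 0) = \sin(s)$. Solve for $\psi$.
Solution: Using separation of variables $\psi = X(s)T(\tau)$:
Eigenfunctions: $\sin(ns)$, $n = 1, 2, 3, \ldots$
General solution: $\psi(s, \tau) = \sum [A_n \cos(n \tau/2) + B_n \sin(n \tau/2)] \sin(ns)$
From $\psi(s,0) = -2 \sin(3 s)$: $A_3=-2$. From $\psi_{\tau}(s,0) = \sin(s)$, using $\psi_{\tau}(s,0) = \sum \omega_n B_n \sin(ns)$ with $\omega_n = n/2$: $B_1 = 1/(1/2) = 2$.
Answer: $\psi(s, \tau) = 2 \sin(\tau/2) \sin(s) - 2 \sin(3 s) \cos(3 \tau/2)$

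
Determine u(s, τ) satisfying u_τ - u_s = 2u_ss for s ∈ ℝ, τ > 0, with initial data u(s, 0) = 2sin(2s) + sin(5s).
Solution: Change to a moving frame: let η = s + τ, σ = τ and write u(s,τ) = w(η,σ).
By the chain rule u_τ = w_σ + w_η, u_s = w_η, u_ss = w_ηη.
Then u_τ - u_s = w_σ: the advection term cancels and the PDE becomes the heat equation w_σ = 2w_ηη on η ∈ ℝ.
Initial data: w(η,0) = u(η,0) = 2sin(2η) + sin(5η).
On η ∈ ℝ each mode satisfies (sin(nη))″ = -n² sin(nη), so exp(-2n²σ) sin(nη) solves the heat equation; by superposition w(η,σ) = Σ c_n exp(-2n²σ) sin(nη).
Reading off the coefficients: c_2=2, c_5=1, so w(η,σ) = 2exp(-8σ)sin(2η) + exp(-50σ)sin(5η).
Substituting back η = s + τ, σ = τ: u(s,τ) = w(s + τ, τ).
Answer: u(s, τ) = 2exp(-8τ)sin(2s + 2τ) + exp(-50τ)sin(5s + 5τ)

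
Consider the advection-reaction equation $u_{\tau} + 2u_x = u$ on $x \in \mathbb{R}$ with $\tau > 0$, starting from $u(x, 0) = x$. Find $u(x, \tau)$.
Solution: Substitute $u = e^{\tau}w$.
Then $u_{\tau} = e^{\tau}(w_{\tau} + w)$, $u_x = e^{\tau}w_x$; substituting and dividing by $e^{\tau}$, the lower-order terms cancel: $w_{\tau} + 2w_x = 0$ (standard advection equation).
Data for $w$: $w(x,0) = u(x,0) = x$.
By characteristics ($dx/d\tau = 2$), $w(x,\tau) = f(x - 2\tau)$ with $f = w( \cdot , 0)$.
So $w(x,\tau) = x - 2 \tau$, and $u(x,\tau) = e^{\tau}w(x,\tau)$.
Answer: $u(x, \tau) = -2 \tau e^{\tau} + x e^{\tau}$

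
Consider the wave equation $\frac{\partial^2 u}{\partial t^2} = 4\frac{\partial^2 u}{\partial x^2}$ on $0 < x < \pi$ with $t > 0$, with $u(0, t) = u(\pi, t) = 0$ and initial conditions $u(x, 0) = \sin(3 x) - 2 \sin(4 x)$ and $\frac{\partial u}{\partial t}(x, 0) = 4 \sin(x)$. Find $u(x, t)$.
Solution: Separating variables: $u = \sum [A_n \cos(\omega_n t) + B_n \sin(\omega_n t)] \sin(nx)$, $\omega_n = 2n$. From ICs ($B_n$ = velocity coefficient / $\omega_n$): $A_3=1, A_4=-2, B_1=2$.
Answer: $u(x, t) = 2 \sin(2 t) \sin(x) + \sin(3 x) \cos(6 t) - 2 \sin(4 x) \cos(8 t)$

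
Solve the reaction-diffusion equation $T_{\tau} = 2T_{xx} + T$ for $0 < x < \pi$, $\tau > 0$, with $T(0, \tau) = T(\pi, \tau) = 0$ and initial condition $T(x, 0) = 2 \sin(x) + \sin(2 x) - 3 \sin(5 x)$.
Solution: Substitute $T = e^{\tau}u$.
Then $T_{\tau} = e^{\tau}(u_{\tau} + u)$, $T_{xx} = e^{\tau}u_{xx}$; substituting and dividing by $e^{\tau}$, the lower-order terms cancel: $u_{\tau} = 2u_{xx}$ (standard heat equation).
Data for $u$: $u(x,0) = T(x,0) = 2 \sin(x) + \sin(2 x) - 3 \sin(5 x)$. The boundary conditions carry over: $u(0,\tau) = u(\pi,\tau) = 0$.
Separating variables: $u = \sum c_n e^{-2n^2\tau} \sin(nx)$. From $u(x,0) = 2 \sin(x) + \sin(2 x) - 3 \sin(5 x)$: $c_1=2, c_2=1, c_5=-3$.
So $u(x,\tau) = 2 e^{-2 \tau} \sin(x) + e^{-8 \tau} \sin(2 x) - 3 e^{-50 \tau} \sin(5 x)$, and $T(x,\tau) = e^{\tau}u(x,\tau)$.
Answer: $T(x, \tau) = 2 e^{-\tau} \sin(x) + e^{-7 \tau} \sin(2 x) - 3 e^{-49 \tau} \sin(5 x)$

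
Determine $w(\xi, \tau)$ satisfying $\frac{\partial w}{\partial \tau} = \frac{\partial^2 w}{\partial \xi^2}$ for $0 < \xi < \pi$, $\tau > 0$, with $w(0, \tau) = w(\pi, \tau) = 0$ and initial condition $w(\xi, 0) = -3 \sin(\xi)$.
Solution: Separating variables: $w = \sum c_n e^{-n^2\tau} \sin(n\xi)$. From $w(\xi,0) = -3 \sin(\xi)$: $c_1=-3$.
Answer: $w(\xi, \tau) = -3 e^{-\tau} \sin(\xi)$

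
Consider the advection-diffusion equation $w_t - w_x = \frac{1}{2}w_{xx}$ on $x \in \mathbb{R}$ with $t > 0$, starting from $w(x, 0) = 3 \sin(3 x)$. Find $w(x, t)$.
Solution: Change to a moving frame: let $\eta = x + t$, $\sigma = t$ and write $w(x,t) = u(\eta,\sigma)$.
By the chain rule $w_t = u_{\sigma} + u_{\eta}$, $w_x = u_{\eta}$, $w_{xx} = u_{\eta\eta}$.
Then $w_t - w_x = u_{\sigma}$: the advection term cancels and the PDE becomes the heat equation $u_{\sigma} = \frac{1}{2}u_{\eta\eta}$ on $\eta \in \mathbb{R}$.
Initial data: $u(\eta,0) = w(\eta,0) = 3 \sin(3 \eta)$.
On $\eta \in \mathbb{R}$ each mode satisfies $(\sin(n\eta))'' = -n^2 \sin(n\eta)$, so $e^{-n^2\sigma/2} \sin(n\eta)$ solves the heat equation; by superposition $u(\eta,\sigma) = \sum c_n e^{-n^2\sigma/2} \sin(n\eta)$.
Reading off the coefficients: $c_3=3$, so $u(\eta,\sigma) = 3 e^{-9 \sigma/2} \sin(3 \eta)$.
Substituting back $\eta = x + t$, $\sigma = t$: $w(x,t) = u(x + t, t)$.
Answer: $w(x, t) = 3 e^{-9 t/2} \sin(3 t + 3 x)$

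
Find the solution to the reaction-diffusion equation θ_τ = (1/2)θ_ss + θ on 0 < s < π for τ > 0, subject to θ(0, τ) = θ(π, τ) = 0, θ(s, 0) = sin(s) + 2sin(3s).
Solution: Substitute θ = exp(τ)u, i.e. u = exp(-τ)θ.
By the product rule, θ_τ = exp(τ)(u_τ + u), θ_ss = exp(τ)u_ss.
Substituting into the PDE and dividing by exp(τ): u_τ + u = (1/2)u_ss + u.
The lower-order terms cancel, leaving the standard heat equation u_τ = (1/2)u_ss.
Initial data for u: u(s,0) = θ(s,0) = sin(s) + 2sin(3s). The boundary conditions carry over: u(0,τ) = u(π,τ) = 0.
Solve for u:
  Using separation of variables u = X(s)G(τ):
  Eigenfunctions: sin(ns), n = 1, 2, 3, ...
  General solution: u(s, τ) = Σ c_n sin(ns) exp(-n² τ/2)
  Matching u(s,0) = sin(s) + 2sin(3s) term by term: c_1=1, c_3=2.
Hence u(s,τ) = exp(-τ/2)sin(s) + 2exp(-9τ/2)sin(3s).
Transform back: θ(s,τ) = exp(τ)u(s,τ).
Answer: θ(s, τ) = exp(τ/2)sin(s) + 2exp(-7τ/2)sin(3s)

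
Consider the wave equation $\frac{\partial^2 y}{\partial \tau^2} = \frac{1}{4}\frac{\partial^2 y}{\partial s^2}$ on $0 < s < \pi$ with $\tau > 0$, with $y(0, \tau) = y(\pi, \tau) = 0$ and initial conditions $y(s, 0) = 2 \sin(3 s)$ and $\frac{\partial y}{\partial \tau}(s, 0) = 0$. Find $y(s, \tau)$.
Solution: Using separation of variables $y = X(s)T(\tau)$:
Eigenfunctions: $\sin(ns)$, $n = 1, 2, 3, \ldots$
General solution: $y(s, \tau) = \sum [A_n \cos(n \tau/2) + B_n \sin(n \tau/2)] \sin(ns)$
From $y(s,0) = 2 \sin(3 s)$: $A_3=2$. From $y_{\tau}(s,0) = 0$: all $B_n = 0$.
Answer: $y(s, \tau) = 2 \sin(3 s) \cos(3 \tau/2)$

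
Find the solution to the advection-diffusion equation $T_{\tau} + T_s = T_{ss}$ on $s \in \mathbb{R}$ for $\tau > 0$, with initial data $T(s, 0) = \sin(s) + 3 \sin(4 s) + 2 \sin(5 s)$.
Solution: Change to a moving frame: let $\eta = s - \tau$, $\sigma = \tau$ and write $T(s,\tau) = u(\eta,\sigma)$.
By the chain rule $T_{\tau} = u_{\sigma} - u_{\eta}$, $T_s = u_{\eta}$, $T_{ss} = u_{\eta\eta}$.
Then $T_{\tau} + T_s = u_{\sigma}$: the advection term cancels and the PDE becomes the heat equation $u_{\sigma} = u_{\eta\eta}$ on $\eta \in \mathbb{R}$.
Initial data: $u(\eta,0) = T(\eta,0) = \sin(\eta) + 3 \sin(4 \eta) + 2 \sin(5 \eta)$.
On $\eta \in \mathbb{R}$ each mode satisfies $(\sin(n\eta))'' = -n^2 \sin(n\eta)$, so $e^{-n^2\sigma} \sin(n\eta)$ solves the heat equation; by superposition $u(\eta,\sigma) = \sum c_n e^{-n^2\sigma} \sin(n\eta)$.
Reading off the coefficients: $c_1=1, c_4=3, c_5=2$, so $u(\eta,\sigma) = e^{-\sigma} \sin(\eta) + 3 e^{-16 \sigma} \sin(4 \eta) + 2 e^{-25 \sigma} \sin(5 \eta)$.
Substituting back $\eta = s - \tau$, $\sigma = \tau$: $T(s,\tau) = u(s - \tau, \tau)$.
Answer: $T(s, \tau) = - e^{-\tau} \sin(\tau - s) - 3 e^{-16 \tau} \sin(4 \tau - 4 s) - 2 e^{-25 \tau} \sin(5 \tau - 5 s)$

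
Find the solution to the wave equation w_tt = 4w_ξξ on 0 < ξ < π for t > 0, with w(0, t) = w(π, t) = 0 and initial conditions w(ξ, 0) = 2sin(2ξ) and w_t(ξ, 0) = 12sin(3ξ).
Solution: Separating variables: w = Σ [A_n cos(ω_n t) + B_n sin(ω_n t)] sin(nξ), ω_n = 2n. From ICs (B_n = velocity coefficient / ω_n): A_2=2, B_3=2.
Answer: w(ξ, t) = 2sin(6t)sin(3ξ) + 2sin(2ξ)cos(4t)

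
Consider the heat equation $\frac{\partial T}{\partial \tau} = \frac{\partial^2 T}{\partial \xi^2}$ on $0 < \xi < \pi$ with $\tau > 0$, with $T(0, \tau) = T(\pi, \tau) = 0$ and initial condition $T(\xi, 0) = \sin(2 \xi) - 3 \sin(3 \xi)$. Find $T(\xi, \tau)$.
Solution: Separating variables: $T = \sum c_n e^{-n^2\tau} \sin(n\xi)$. From $T(\xi,0) = \sin(2 \xi) - 3 \sin(3 \xi)$: $c_2=1, c_3=-3$.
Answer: $T(\xi, \tau) = e^{-4 \tau} \sin(2 \xi) - 3 e^{-9 \tau} \sin(3 \xi)$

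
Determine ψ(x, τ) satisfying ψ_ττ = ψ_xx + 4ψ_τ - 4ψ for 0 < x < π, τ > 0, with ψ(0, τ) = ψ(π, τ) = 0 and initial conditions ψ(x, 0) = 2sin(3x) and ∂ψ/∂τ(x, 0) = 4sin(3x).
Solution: Substitute ψ = exp(2τ)u.
Then ψ_τ = exp(2τ)(u_τ + 2u), ψ_ττ = exp(2τ)(u_ττ + 4u_τ + 4u), ψ_xx = exp(2τ)u_xx; substituting and dividing by exp(2τ), the lower-order terms cancel: u_ττ = u_xx (standard wave equation).
Data for u: u(x,0) = ψ(x,0) = 2sin(3x); u_τ(x,0) = ψ_τ(x,0) - 2ψ(x,0) = 0. The boundary conditions carry over: u(0,τ) = u(π,τ) = 0.
Separating variables: u = Σ [A_n cos(ω_n τ) + B_n sin(ω_n τ)] sin(nx), ω_n = n. From ICs: A_3=2.
So u(x,τ) = 2sin(3x)cos(3τ), and ψ(x,τ) = exp(2τ)u(x,τ).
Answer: ψ(x, τ) = 2exp(2τ)sin(3x)cos(3τ)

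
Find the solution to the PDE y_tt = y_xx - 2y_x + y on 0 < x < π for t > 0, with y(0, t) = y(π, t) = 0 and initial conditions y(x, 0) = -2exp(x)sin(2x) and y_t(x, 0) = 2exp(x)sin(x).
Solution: Substitute y = exp(x)u.
Then y_x = exp(x)(u_x + u), y_xx = exp(x)(u_xx + 2u_x + u), y_tt = exp(x)u_tt; substituting and dividing by exp(x), the lower-order terms cancel: u_tt = u_xx (standard wave equation).
Data for u: u(x,0) = exp(-x)y(x,0) = -2sin(2x); u_t(x,0) = exp(-x)y_t(x,0) = 2sin(x). The boundary conditions carry over: u(0,t) = u(π,t) = 0.
Separating variables: u = Σ [A_n cos(ω_n t) + B_n sin(ω_n t)] sin(nx), ω_n = n. From ICs (B_n = velocity coefficient / ω_n): A_2=-2, B_1=2.
So u(x,t) = 2sin(t)sin(x) - 2sin(2x)cos(2t), and y(x,t) = exp(x)u(x,t).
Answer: y(x, t) = 2exp(x)sin(t)sin(x) - 2exp(x)sin(2x)cos(2t)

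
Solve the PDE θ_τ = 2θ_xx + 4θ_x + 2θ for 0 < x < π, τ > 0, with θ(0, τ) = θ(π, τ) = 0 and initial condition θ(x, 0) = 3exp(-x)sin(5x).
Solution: Substitute θ = exp(-x)u.
Then θ_x = exp(-x)(u_x - u), θ_xx = exp(-x)(u_xx - 2u_x + u), θ_τ = exp(-x)u_τ; substituting and dividing by exp(-x), the lower-order terms cancel: u_τ = 2u_xx (standard heat equation).
Data for u: u(x,0) = exp(x)θ(x,0) = 3sin(5x). The boundary conditions carry over: u(0,τ) = u(π,τ) = 0.
Separating variables: u = Σ c_n exp(-2n²τ) sin(nx). From u(x,0) = 3sin(5x): c_5=3.
So u(x,τ) = 3exp(-50τ)sin(5x), and θ(x,τ) = exp(-x)u(x,τ).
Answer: θ(x, τ) = 3exp(-x)exp(-50τ)sin(5x)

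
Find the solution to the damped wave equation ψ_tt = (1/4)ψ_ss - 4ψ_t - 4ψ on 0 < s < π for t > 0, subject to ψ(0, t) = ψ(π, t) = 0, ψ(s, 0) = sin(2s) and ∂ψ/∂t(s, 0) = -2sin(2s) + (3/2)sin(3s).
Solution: Substitute ψ = exp(-2t)u.
Then ψ_t = exp(-2t)(u_t - 2u), ψ_tt = exp(-2t)(u_tt - 4u_t + 4u), ψ_ss = exp(-2t)u_ss; substituting and dividing by exp(-2t), the lower-order terms cancel: u_tt = (1/4)u_ss (standard wave equation).
Data for u: u(s,0) = ψ(s,0) = sin(2s); u_t(s,0) = ψ_t(s,0) + 2ψ(s,0) = (3/2)sin(3s). The boundary conditions carry over: u(0,t) = u(π,t) = 0.
Separating variables: u = Σ [A_n cos(ω_n t) + B_n sin(ω_n t)] sin(ns), ω_n = n/2. From ICs (B_n = velocity coefficient / ω_n): A_2=1, B_3=1.
So u(s,t) = sin(2s)cos(t) + sin(3s)sin(3t/2), and ψ(s,t) = exp(-2t)u(s,t).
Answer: ψ(s, t) = exp(-2t)sin(2s)cos(t) + exp(-2t)sin(3s)sin(3t/2)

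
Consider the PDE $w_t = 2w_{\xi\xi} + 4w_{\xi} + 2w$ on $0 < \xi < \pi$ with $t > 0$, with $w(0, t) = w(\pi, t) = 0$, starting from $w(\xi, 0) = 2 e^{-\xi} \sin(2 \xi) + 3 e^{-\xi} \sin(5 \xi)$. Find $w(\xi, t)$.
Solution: Substitute $w = e^{-\xi}u$.
Then $w_{\xi} = e^{-\xi}(u_{\xi} - u)$, $w_{\xi\xi} = e^{-\xi}(u_{\xi\xi} - 2u_{\xi} + u)$, $w_t = e^{-\xi}u_t$; substituting and dividing by $e^{-\xi}$, the lower-order terms cancel: $u_t = 2u_{\xi\xi}$ (standard heat equation).
Data for $u$: $u(\xi,0) = e^{\xi}w(\xi,0) = 2 \sin(2 \xi) + 3 \sin(5 \xi)$. The boundary conditions carry over: $u(0,t) = u(\pi,t) = 0$.
Separating variables: $u = \sum c_n e^{-2n^2t} \sin(n\xi)$. From $u(\xi,0) = 2 \sin(2 \xi) + 3 \sin(5 \xi)$: $c_2=2, c_5=3$.
So $u(\xi,t) = 2 e^{-8 t} \sin(2 \xi) + 3 e^{-50 t} \sin(5 \xi)$, and $w(\xi,t) = e^{-\xi}u(\xi,t)$.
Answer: $w(\xi, t) = 2 e^{-\xi} e^{-8 t} \sin(2 \xi) + 3 e^{-\xi} e^{-50 t} \sin(5 \xi)$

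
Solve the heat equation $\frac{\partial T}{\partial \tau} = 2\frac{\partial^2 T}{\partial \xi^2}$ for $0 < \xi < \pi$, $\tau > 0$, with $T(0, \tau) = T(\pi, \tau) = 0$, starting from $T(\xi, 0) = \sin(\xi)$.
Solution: Using separation of variables $T = X(\xi)G(\tau)$:
Eigenfunctions: $\sin(n\xi)$, $n = 1, 2, 3, \ldots$
General solution: $T(\xi, \tau) = \sum c_n \sin(n\xi) e^{-2n^2 \tau}$
Matching $T(\xi,0) = \sin(\xi)$ term by term: $c_1=1$.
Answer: $T(\xi, \tau) = e^{-2 \tau} \sin(\xi)$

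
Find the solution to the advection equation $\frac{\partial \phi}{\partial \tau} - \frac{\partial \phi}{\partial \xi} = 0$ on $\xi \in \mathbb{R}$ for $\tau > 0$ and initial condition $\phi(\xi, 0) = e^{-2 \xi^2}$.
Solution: By method of characteristics (waves move left with speed 1):
Along characteristics $\xi + \tau =$ const, $\phi$ is constant, so $\phi(\xi,\tau) = f(\xi + \tau)$ with $f = \phi( \cdot , 0)$.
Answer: $\phi(\xi, \tau) = e^{-2 (\tau + \xi)^2}$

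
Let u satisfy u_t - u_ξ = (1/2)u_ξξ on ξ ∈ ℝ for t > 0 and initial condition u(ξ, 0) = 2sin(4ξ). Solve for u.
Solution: Moving frame: η = ξ + t, σ = t, u = w(η,σ), so u_t = w_σ + w_η and u_ξξ = w_ηη.
Hence u_t - u_ξ = w_σ and the PDE becomes the heat equation w_σ = (1/2)w_ηη on η ∈ ℝ.
Initial data: w(η,0) = u(η,0) = 2sin(4η). Each mode sin(nη) decays as exp(-n²σ/2) on ℝ, so w(η,σ) = Σ c_n exp(-n²σ/2) sin(nη) with c_4=2: w(η,σ) = 2exp(-8σ)sin(4η).
Substituting back: u(ξ,t) = w(ξ + t, t).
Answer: u(ξ, t) = 2exp(-8t)sin(4t + 4ξ)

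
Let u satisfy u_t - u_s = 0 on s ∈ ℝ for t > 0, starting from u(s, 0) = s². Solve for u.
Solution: By method of characteristics (waves move left with speed 1):
Along characteristics s + t = const, u is constant, so u(s,t) = f(s + t) with f = u(·, 0).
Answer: u(s, t) = s² + 2st + t²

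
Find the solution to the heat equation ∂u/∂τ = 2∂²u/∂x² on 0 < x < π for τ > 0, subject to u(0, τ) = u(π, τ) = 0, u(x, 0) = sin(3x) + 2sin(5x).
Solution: Separating variables: u = Σ c_n exp(-2n²τ) sin(nx). From u(x,0) = sin(3x) + 2sin(5x): c_3=1, c_5=2.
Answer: u(x, τ) = exp(-18τ)sin(3x) + 2exp(-50τ)sin(5x)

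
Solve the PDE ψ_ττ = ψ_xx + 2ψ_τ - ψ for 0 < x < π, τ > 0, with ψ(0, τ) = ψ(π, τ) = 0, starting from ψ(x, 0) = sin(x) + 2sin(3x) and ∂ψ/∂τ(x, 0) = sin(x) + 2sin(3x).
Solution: Substitute ψ = exp(τ)u, i.e. u = exp(-τ)ψ.
By the product rule, ψ_τ = exp(τ)(u_τ + u), ψ_ττ = exp(τ)(u_ττ + 2u_τ + u), ψ_xx = exp(τ)u_xx.
Substituting into the PDE and dividing by exp(τ): u_ττ + 2u_τ + u = u_xx + 2(u_τ + u) - u.
The lower-order terms cancel, leaving the standard wave equation u_ττ = u_xx.
Initial data for u: u(x,0) = ψ(x,0) = sin(x) + 2sin(3x); u_τ(x,0) = ψ_τ(x,0) - ψ(x,0) = 0. The boundary conditions carry over: u(0,τ) = u(π,τ) = 0.
Solve for u:
  Using separation of variables u = X(x)T(τ):
  Eigenfunctions: sin(nx), n = 1, 2, 3, ...
  General solution: u(x, τ) = Σ [A_n cos(n τ) + B_n sin(n τ)] sin(nx)
  From u(x,0) = sin(x) + 2sin(3x): A_1=1, A_3=2. From u_τ(x,0) = 0: all B_n = 0.
Hence u(x,τ) = sin(x)cos(τ) + 2sin(3x)cos(3τ).
Transform back: ψ(x,τ) = exp(τ)u(x,τ).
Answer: ψ(x, τ) = exp(τ)sin(x)cos(τ) + 2exp(τ)sin(3x)cos(3τ)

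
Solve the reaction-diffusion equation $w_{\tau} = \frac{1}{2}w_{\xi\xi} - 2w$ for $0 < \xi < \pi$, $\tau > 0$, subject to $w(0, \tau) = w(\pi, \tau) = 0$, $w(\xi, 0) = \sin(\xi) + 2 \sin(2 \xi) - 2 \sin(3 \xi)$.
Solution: Substitute $w = e^{-2\tau}u$.
Then $w_{\tau} = e^{-2\tau}(u_{\tau} - 2u)$, $w_{\xi\xi} = e^{-2\tau}u_{\xi\xi}$; substituting and dividing by $e^{-2\tau}$, the lower-order terms cancel: $u_{\tau} = \frac{1}{2}u_{\xi\xi}$ (standard heat equation).
Data for $u$: $u(\xi,0) = w(\xi,0) = \sin(\xi) + 2 \sin(2 \xi) - 2 \sin(3 \xi)$. The boundary conditions carry over: $u(0,\tau) = u(\pi,\tau) = 0$.
Separating variables: $u = \sum c_n e^{-n^2\tau/2} \sin(n\xi)$. From $u(\xi,0) = \sin(\xi) + 2 \sin(2 \xi) - 2 \sin(3 \xi)$: $c_1=1, c_2=2, c_3=-2$.
So $u(\xi,\tau) = 2 e^{-2 \tau} \sin(2 \xi) + e^{-\tau/2} \sin(\xi) - 2 e^{-9 \tau/2} \sin(3 \xi)$, and $w(\xi,\tau) = e^{-2\tau}u(\xi,\tau)$.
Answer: $w(\xi, \tau) = 2 e^{-4 \tau} \sin(2 \xi) + e^{-5 \tau/2} \sin(\xi) - 2 e^{-13 \tau/2} \sin(3 \xi)$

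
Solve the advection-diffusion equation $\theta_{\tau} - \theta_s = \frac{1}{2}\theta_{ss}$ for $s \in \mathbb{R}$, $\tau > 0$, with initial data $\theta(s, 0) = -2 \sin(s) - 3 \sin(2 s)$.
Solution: Moving frame: $\eta = s + \tau$, $\sigma = \tau$, $\theta = u(\eta,\sigma)$, so $\theta_{\tau} = u_{\sigma} + u_{\eta}$ and $\theta_{ss} = u_{\eta\eta}$.
Hence $\theta_{\tau} - \theta_s = u_{\sigma}$ and the PDE becomes the heat equation $u_{\sigma} = \frac{1}{2}u_{\eta\eta}$ on $\eta \in \mathbb{R}$.
Initial data: $u(\eta,0) = \theta(\eta,0) = -2 \sin(\eta) - 3 \sin(2 \eta)$. Each mode $\sin(n\eta)$ decays as $e^{-n^2\sigma/2}$ on $\mathbb{R}$, so $u(\eta,\sigma) = \sum c_n e^{-n^2\sigma/2} \sin(n\eta)$ with $c_1=-2, c_2=-3$: $u(\eta,\sigma) = -3 e^{-2 \sigma} \sin(2 \eta) - 2 e^{-\sigma/2} \sin(\eta)$.
Substituting back: $\theta(s,\tau) = u(s + \tau, \tau)$.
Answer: $\theta(s, \tau) = -3 e^{-2 \tau} \sin(2 \tau + 2 s) - 2 e^{-\tau/2} \sin(\tau + s)$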